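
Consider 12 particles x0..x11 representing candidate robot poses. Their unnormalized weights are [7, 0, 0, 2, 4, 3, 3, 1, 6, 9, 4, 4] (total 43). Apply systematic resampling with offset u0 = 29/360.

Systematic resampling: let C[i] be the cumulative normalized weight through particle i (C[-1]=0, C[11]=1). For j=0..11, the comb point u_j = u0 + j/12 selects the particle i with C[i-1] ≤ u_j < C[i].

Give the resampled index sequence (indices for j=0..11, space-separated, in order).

C = [7/43, 7/43, 7/43, 9/43, 13/43, 16/43, 19/43, 20/43, 26/43, 35/43, 39/43, 1]
j=0: u_0=29/360 ∈ [0, 7/43) → index 0
j=1: u_1=59/360 ∈ [7/43, 9/43) → index 3
j=2: u_2=89/360 ∈ [9/43, 13/43) → index 4
j=3: u_3=119/360 ∈ [13/43, 16/43) → index 5
j=4: u_4=149/360 ∈ [16/43, 19/43) → index 6
j=5: u_5=179/360 ∈ [20/43, 26/43) → index 8
j=6: u_6=209/360 ∈ [20/43, 26/43) → index 8
j=7: u_7=239/360 ∈ [26/43, 35/43) → index 9
j=8: u_8=269/360 ∈ [26/43, 35/43) → index 9
j=9: u_9=299/360 ∈ [35/43, 39/43) → index 10
j=10: u_10=329/360 ∈ [39/43, 1) → index 11
j=11: u_11=359/360 ∈ [39/43, 1) → index 11

0 3 4 5 6 8 8 9 9 10 11 11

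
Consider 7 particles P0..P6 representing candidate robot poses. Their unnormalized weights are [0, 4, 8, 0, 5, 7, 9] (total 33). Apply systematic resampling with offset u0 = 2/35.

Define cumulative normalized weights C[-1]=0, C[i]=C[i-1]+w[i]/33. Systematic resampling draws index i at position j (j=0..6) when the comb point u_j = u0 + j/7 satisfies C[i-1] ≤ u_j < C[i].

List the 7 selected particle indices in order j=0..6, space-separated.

1 2 2 4 5 6 6

C = [0, 4/33, 4/11, 4/11, 17/33, 8/11, 1]
j=0: u_0=2/35 ∈ [0, 4/33) → index 1
j=1: u_1=1/5 ∈ [4/33, 4/11) → index 2
j=2: u_2=12/35 ∈ [4/33, 4/11) → index 2
j=3: u_3=17/35 ∈ [4/11, 17/33) → index 4
j=4: u_4=22/35 ∈ [17/33, 8/11) → index 5
j=5: u_5=27/35 ∈ [8/11, 1) → index 6
j=6: u_6=32/35 ∈ [8/11, 1) → index 6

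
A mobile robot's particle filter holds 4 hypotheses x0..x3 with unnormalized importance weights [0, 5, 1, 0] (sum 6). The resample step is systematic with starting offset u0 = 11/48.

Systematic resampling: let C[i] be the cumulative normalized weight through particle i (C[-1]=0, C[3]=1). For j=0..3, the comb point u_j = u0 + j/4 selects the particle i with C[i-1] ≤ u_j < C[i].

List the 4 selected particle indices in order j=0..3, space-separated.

1 1 1 2

C = [0, 5/6, 1, 1]
j=0: u_0=11/48 ∈ [0, 5/6) → index 1
j=1: u_1=23/48 ∈ [0, 5/6) → index 1
j=2: u_2=35/48 ∈ [0, 5/6) → index 1
j=3: u_3=47/48 ∈ [5/6, 1) → index 2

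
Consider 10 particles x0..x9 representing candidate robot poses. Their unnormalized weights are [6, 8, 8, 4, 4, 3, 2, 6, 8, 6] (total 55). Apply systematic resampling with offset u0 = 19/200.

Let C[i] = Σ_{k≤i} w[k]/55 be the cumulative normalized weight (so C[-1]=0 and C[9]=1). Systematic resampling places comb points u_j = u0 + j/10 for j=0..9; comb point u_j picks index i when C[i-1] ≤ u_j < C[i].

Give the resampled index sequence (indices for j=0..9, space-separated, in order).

0 1 2 2 4 5 7 8 9 9

C = [6/55, 14/55, 2/5, 26/55, 6/11, 3/5, 7/11, 41/55, 49/55, 1]
j=0: u_0=19/200 ∈ [0, 6/55) → index 0
j=1: u_1=39/200 ∈ [6/55, 14/55) → index 1
j=2: u_2=59/200 ∈ [14/55, 2/5) → index 2
j=3: u_3=79/200 ∈ [14/55, 2/5) → index 2
j=4: u_4=99/200 ∈ [26/55, 6/11) → index 4
j=5: u_5=119/200 ∈ [6/11, 3/5) → index 5
j=6: u_6=139/200 ∈ [7/11, 41/55) → index 7
j=7: u_7=159/200 ∈ [41/55, 49/55) → index 8
j=8: u_8=179/200 ∈ [49/55, 1) → index 9
j=9: u_9=199/200 ∈ [49/55, 1) → index 9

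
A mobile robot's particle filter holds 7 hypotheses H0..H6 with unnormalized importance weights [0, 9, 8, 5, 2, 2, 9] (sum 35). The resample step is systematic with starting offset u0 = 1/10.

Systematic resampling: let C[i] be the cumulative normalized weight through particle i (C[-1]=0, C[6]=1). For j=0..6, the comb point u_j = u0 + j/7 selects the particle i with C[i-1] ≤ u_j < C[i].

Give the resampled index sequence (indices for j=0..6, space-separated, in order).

1 1 2 3 4 6 6

C = [0, 9/35, 17/35, 22/35, 24/35, 26/35, 1]
j=0: u_0=1/10 ∈ [0, 9/35) → index 1
j=1: u_1=17/70 ∈ [0, 9/35) → index 1
j=2: u_2=27/70 ∈ [9/35, 17/35) → index 2
j=3: u_3=37/70 ∈ [17/35, 22/35) → index 3
j=4: u_4=47/70 ∈ [22/35, 24/35) → index 4
j=5: u_5=57/70 ∈ [26/35, 1) → index 6
j=6: u_6=67/70 ∈ [26/35, 1) → index 6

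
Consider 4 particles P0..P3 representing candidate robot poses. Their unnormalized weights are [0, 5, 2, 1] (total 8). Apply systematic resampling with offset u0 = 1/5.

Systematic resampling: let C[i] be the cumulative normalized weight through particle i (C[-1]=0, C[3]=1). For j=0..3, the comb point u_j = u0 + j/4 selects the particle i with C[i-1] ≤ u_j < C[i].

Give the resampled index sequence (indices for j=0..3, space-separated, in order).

C = [0, 5/8, 7/8, 1]
j=0: u_0=1/5 ∈ [0, 5/8) → index 1
j=1: u_1=9/20 ∈ [0, 5/8) → index 1
j=2: u_2=7/10 ∈ [5/8, 7/8) → index 2
j=3: u_3=19/20 ∈ [7/8, 1) → index 3

1 1 2 3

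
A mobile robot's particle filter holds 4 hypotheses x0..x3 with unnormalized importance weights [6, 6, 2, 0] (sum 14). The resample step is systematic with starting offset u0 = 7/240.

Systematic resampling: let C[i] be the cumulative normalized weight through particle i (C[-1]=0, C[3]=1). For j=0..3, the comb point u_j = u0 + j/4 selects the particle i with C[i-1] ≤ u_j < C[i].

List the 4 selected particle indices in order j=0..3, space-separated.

C = [3/7, 6/7, 1, 1]
j=0: u_0=7/240 ∈ [0, 3/7) → index 0
j=1: u_1=67/240 ∈ [0, 3/7) → index 0
j=2: u_2=127/240 ∈ [3/7, 6/7) → index 1
j=3: u_3=187/240 ∈ [3/7, 6/7) → index 1

0 0 1 1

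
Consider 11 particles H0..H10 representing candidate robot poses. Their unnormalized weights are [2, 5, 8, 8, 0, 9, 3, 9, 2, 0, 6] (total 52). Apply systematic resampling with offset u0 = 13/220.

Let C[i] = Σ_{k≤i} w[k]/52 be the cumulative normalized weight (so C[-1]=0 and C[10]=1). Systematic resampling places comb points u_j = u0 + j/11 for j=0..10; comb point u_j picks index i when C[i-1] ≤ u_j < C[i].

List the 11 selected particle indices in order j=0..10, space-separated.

1 2 2 3 3 5 5 7 7 8 10

C = [1/26, 7/52, 15/52, 23/52, 23/52, 8/13, 35/52, 11/13, 23/26, 23/26, 1]
j=0: u_0=13/220 ∈ [1/26, 7/52) → index 1
j=1: u_1=3/20 ∈ [7/52, 15/52) → index 2
j=2: u_2=53/220 ∈ [7/52, 15/52) → index 2
j=3: u_3=73/220 ∈ [15/52, 23/52) → index 3
j=4: u_4=93/220 ∈ [15/52, 23/52) → index 3
j=5: u_5=113/220 ∈ [23/52, 8/13) → index 5
j=6: u_6=133/220 ∈ [23/52, 8/13) → index 5
j=7: u_7=153/220 ∈ [35/52, 11/13) → index 7
j=8: u_8=173/220 ∈ [35/52, 11/13) → index 7
j=9: u_9=193/220 ∈ [11/13, 23/26) → index 8
j=10: u_10=213/220 ∈ [23/26, 1) → index 10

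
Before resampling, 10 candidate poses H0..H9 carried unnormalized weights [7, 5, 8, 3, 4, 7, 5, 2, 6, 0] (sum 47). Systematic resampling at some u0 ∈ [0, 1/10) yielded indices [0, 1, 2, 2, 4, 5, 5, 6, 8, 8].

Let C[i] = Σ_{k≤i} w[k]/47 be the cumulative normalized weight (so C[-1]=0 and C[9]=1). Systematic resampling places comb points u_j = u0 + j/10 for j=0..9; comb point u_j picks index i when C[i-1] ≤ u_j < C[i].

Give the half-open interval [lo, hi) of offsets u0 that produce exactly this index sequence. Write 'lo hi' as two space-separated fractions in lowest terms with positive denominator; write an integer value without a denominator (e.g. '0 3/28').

C = [7/47, 12/47, 20/47, 23/47, 27/47, 34/47, 39/47, 41/47, 1, 1]
j=0 picked index 0: u0 ∈ [0, 7/47)
j=1 picked index 1: u0 ∈ [23/470, 73/470)
j=2 picked index 2: u0 ∈ [13/235, 53/235)
j=3 picked index 2: u0 ∈ [-21/470, 59/470)
j=4 picked index 4: u0 ∈ [21/235, 41/235)
j=5 picked index 5: u0 ∈ [7/94, 21/94)
j=6 picked index 5: u0 ∈ [-6/235, 29/235)
j=7 picked index 6: u0 ∈ [11/470, 61/470)
j=8 picked index 8: u0 ∈ [17/235, 1/5)
j=9 picked index 8: u0 ∈ [-13/470, 1/10)
intersection: [21/235, 1/10)

21/235 1/10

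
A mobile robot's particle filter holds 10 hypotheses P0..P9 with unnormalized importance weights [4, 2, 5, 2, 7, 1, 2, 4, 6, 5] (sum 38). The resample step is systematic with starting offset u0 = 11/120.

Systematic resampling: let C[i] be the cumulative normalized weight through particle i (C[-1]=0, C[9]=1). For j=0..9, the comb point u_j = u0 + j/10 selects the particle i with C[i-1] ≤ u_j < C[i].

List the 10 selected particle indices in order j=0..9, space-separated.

0 2 3 4 4 6 7 8 9 9

C = [2/19, 3/19, 11/38, 13/38, 10/19, 21/38, 23/38, 27/38, 33/38, 1]
j=0: u_0=11/120 ∈ [0, 2/19) → index 0
j=1: u_1=23/120 ∈ [3/19, 11/38) → index 2
j=2: u_2=7/24 ∈ [11/38, 13/38) → index 3
j=3: u_3=47/120 ∈ [13/38, 10/19) → index 4
j=4: u_4=59/120 ∈ [13/38, 10/19) → index 4
j=5: u_5=71/120 ∈ [21/38, 23/38) → index 6
j=6: u_6=83/120 ∈ [23/38, 27/38) → index 7
j=7: u_7=19/24 ∈ [27/38, 33/38) → index 8
j=8: u_8=107/120 ∈ [33/38, 1) → index 9
j=9: u_9=119/120 ∈ [33/38, 1) → index 9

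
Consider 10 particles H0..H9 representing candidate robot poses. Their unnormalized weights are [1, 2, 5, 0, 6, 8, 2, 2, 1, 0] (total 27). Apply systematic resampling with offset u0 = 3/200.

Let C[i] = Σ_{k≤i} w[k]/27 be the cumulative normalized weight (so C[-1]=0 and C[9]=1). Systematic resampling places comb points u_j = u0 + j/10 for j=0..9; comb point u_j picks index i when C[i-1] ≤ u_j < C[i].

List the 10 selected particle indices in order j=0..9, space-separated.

0 2 2 4 4 4 5 5 6 7

C = [1/27, 1/9, 8/27, 8/27, 14/27, 22/27, 8/9, 26/27, 1, 1]
j=0: u_0=3/200 ∈ [0, 1/27) → index 0
j=1: u_1=23/200 ∈ [1/9, 8/27) → index 2
j=2: u_2=43/200 ∈ [1/9, 8/27) → index 2
j=3: u_3=63/200 ∈ [8/27, 14/27) → index 4
j=4: u_4=83/200 ∈ [8/27, 14/27) → index 4
j=5: u_5=103/200 ∈ [8/27, 14/27) → index 4
j=6: u_6=123/200 ∈ [14/27, 22/27) → index 5
j=7: u_7=143/200 ∈ [14/27, 22/27) → index 5
j=8: u_8=163/200 ∈ [22/27, 8/9) → index 6
j=9: u_9=183/200 ∈ [8/9, 26/27) → index 7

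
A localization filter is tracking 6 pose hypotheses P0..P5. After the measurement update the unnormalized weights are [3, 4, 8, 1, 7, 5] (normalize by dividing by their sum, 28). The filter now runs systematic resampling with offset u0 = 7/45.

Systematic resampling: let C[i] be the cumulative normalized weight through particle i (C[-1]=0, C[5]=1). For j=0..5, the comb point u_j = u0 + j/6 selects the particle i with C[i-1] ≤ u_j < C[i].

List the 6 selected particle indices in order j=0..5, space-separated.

1 2 2 4 5 5

C = [3/28, 1/4, 15/28, 4/7, 23/28, 1]
j=0: u_0=7/45 ∈ [3/28, 1/4) → index 1
j=1: u_1=29/90 ∈ [1/4, 15/28) → index 2
j=2: u_2=22/45 ∈ [1/4, 15/28) → index 2
j=3: u_3=59/90 ∈ [4/7, 23/28) → index 4
j=4: u_4=37/45 ∈ [23/28, 1) → index 5
j=5: u_5=89/90 ∈ [23/28, 1) → index 5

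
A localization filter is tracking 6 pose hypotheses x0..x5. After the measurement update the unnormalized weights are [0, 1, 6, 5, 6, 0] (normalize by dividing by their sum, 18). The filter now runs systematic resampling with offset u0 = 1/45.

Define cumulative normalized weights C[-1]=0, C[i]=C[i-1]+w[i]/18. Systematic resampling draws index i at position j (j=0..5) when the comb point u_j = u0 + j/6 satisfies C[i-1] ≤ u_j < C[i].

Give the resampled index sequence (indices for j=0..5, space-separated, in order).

C = [0, 1/18, 7/18, 2/3, 1, 1]
j=0: u_0=1/45 ∈ [0, 1/18) → index 1
j=1: u_1=17/90 ∈ [1/18, 7/18) → index 2
j=2: u_2=16/45 ∈ [1/18, 7/18) → index 2
j=3: u_3=47/90 ∈ [7/18, 2/3) → index 3
j=4: u_4=31/45 ∈ [2/3, 1) → index 4
j=5: u_5=77/90 ∈ [2/3, 1) → index 4

1 2 2 3 4 4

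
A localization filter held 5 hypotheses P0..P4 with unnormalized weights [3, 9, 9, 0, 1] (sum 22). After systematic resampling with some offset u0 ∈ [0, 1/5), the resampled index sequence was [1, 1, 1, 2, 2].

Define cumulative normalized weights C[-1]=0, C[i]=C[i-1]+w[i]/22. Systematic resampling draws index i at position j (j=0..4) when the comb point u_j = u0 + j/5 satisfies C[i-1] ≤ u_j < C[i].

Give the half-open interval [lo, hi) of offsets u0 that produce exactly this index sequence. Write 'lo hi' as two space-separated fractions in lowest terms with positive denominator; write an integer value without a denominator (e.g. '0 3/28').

3/22 8/55

C = [3/22, 6/11, 21/22, 21/22, 1]
j=0 picked index 1: u0 ∈ [3/22, 6/11)
j=1 picked index 1: u0 ∈ [-7/110, 19/55)
j=2 picked index 1: u0 ∈ [-29/110, 8/55)
j=3 picked index 2: u0 ∈ [-3/55, 39/110)
j=4 picked index 2: u0 ∈ [-14/55, 17/110)
intersection: [3/22, 8/55)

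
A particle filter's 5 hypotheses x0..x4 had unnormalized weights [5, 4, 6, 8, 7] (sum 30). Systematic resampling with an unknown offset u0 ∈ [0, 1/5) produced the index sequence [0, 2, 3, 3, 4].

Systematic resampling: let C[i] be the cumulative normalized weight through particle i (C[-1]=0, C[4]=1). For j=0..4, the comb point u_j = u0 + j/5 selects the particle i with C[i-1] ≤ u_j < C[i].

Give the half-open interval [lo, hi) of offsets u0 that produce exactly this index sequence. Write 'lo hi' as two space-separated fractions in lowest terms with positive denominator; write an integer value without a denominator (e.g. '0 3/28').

1/10 1/6

C = [1/6, 3/10, 1/2, 23/30, 1]
j=0 picked index 0: u0 ∈ [0, 1/6)
j=1 picked index 2: u0 ∈ [1/10, 3/10)
j=2 picked index 3: u0 ∈ [1/10, 11/30)
j=3 picked index 3: u0 ∈ [-1/10, 1/6)
j=4 picked index 4: u0 ∈ [-1/30, 1/5)
intersection: [1/10, 1/6)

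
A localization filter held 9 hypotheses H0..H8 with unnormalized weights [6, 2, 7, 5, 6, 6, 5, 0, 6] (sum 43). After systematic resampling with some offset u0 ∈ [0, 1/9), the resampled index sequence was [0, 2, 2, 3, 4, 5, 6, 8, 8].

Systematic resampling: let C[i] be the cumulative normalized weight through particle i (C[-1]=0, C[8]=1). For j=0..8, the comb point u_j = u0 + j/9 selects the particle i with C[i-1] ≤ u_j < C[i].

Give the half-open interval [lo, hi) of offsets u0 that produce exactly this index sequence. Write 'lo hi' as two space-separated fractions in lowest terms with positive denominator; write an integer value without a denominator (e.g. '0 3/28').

C = [6/43, 8/43, 15/43, 20/43, 26/43, 32/43, 37/43, 37/43, 1]
j=0 picked index 0: u0 ∈ [0, 6/43)
j=1 picked index 2: u0 ∈ [29/387, 92/387)
j=2 picked index 2: u0 ∈ [-14/387, 49/387)
j=3 picked index 3: u0 ∈ [2/129, 17/129)
j=4 picked index 4: u0 ∈ [8/387, 62/387)
j=5 picked index 5: u0 ∈ [19/387, 73/387)
j=6 picked index 6: u0 ∈ [10/129, 25/129)
j=7 picked index 8: u0 ∈ [32/387, 2/9)
j=8 picked index 8: u0 ∈ [-11/387, 1/9)
intersection: [32/387, 1/9)

32/387 1/9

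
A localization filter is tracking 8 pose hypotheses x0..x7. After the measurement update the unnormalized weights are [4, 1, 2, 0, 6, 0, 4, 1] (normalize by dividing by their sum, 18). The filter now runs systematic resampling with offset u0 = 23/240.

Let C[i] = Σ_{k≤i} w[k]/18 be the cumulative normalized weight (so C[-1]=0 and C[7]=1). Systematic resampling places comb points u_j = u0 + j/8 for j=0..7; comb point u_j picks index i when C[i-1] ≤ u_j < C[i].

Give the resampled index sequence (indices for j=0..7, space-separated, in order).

C = [2/9, 5/18, 7/18, 7/18, 13/18, 13/18, 17/18, 1]
j=0: u_0=23/240 ∈ [0, 2/9) → index 0
j=1: u_1=53/240 ∈ [0, 2/9) → index 0
j=2: u_2=83/240 ∈ [5/18, 7/18) → index 2
j=3: u_3=113/240 ∈ [7/18, 13/18) → index 4
j=4: u_4=143/240 ∈ [7/18, 13/18) → index 4
j=5: u_5=173/240 ∈ [7/18, 13/18) → index 4
j=6: u_6=203/240 ∈ [13/18, 17/18) → index 6
j=7: u_7=233/240 ∈ [17/18, 1) → index 7

0 0 2 4 4 4 6 7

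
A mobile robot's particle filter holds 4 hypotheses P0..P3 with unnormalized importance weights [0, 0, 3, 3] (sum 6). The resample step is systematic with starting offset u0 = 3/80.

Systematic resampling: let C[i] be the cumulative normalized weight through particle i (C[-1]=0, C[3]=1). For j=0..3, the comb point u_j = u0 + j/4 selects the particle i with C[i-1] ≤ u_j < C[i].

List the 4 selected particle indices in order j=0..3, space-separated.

2 2 3 3

C = [0, 0, 1/2, 1]
j=0: u_0=3/80 ∈ [0, 1/2) → index 2
j=1: u_1=23/80 ∈ [0, 1/2) → index 2
j=2: u_2=43/80 ∈ [1/2, 1) → index 3
j=3: u_3=63/80 ∈ [1/2, 1) → index 3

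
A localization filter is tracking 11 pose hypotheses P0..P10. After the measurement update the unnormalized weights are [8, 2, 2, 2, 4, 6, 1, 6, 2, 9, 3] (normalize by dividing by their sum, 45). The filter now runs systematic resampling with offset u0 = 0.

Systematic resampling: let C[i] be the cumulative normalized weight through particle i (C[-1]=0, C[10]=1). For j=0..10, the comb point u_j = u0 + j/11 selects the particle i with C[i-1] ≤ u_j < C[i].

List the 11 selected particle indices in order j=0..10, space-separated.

C = [8/45, 2/9, 4/15, 14/45, 2/5, 8/15, 5/9, 31/45, 11/15, 14/15, 1]
j=0: u_0=0 ∈ [0, 8/45) → index 0
j=1: u_1=1/11 ∈ [0, 8/45) → index 0
j=2: u_2=2/11 ∈ [8/45, 2/9) → index 1
j=3: u_3=3/11 ∈ [4/15, 14/45) → index 3
j=4: u_4=4/11 ∈ [14/45, 2/5) → index 4
j=5: u_5=5/11 ∈ [2/5, 8/15) → index 5
j=6: u_6=6/11 ∈ [8/15, 5/9) → index 6
j=7: u_7=7/11 ∈ [5/9, 31/45) → index 7
j=8: u_8=8/11 ∈ [31/45, 11/15) → index 8
j=9: u_9=9/11 ∈ [11/15, 14/15) → index 9
j=10: u_10=10/11 ∈ [11/15, 14/15) → index 9

0 0 1 3 4 5 6 7 8 9 9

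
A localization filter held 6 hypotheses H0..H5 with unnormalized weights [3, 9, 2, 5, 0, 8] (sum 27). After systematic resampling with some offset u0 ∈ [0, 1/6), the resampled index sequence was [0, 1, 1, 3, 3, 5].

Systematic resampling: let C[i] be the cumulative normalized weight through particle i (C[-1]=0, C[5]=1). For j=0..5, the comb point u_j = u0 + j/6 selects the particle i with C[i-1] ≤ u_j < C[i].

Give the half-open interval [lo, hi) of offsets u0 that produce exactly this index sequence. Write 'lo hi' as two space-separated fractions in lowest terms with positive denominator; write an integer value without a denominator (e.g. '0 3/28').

1/54 1/27

C = [1/9, 4/9, 14/27, 19/27, 19/27, 1]
j=0 picked index 0: u0 ∈ [0, 1/9)
j=1 picked index 1: u0 ∈ [-1/18, 5/18)
j=2 picked index 1: u0 ∈ [-2/9, 1/9)
j=3 picked index 3: u0 ∈ [1/54, 11/54)
j=4 picked index 3: u0 ∈ [-4/27, 1/27)
j=5 picked index 5: u0 ∈ [-7/54, 1/6)
intersection: [1/54, 1/27)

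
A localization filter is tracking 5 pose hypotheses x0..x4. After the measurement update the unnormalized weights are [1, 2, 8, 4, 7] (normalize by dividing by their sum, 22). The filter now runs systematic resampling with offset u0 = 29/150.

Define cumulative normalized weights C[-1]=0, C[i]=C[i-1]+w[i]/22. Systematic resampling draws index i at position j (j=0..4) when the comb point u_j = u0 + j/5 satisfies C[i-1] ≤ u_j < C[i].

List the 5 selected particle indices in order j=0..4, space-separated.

C = [1/22, 3/22, 1/2, 15/22, 1]
j=0: u_0=29/150 ∈ [3/22, 1/2) → index 2
j=1: u_1=59/150 ∈ [3/22, 1/2) → index 2
j=2: u_2=89/150 ∈ [1/2, 15/22) → index 3
j=3: u_3=119/150 ∈ [15/22, 1) → index 4
j=4: u_4=149/150 ∈ [15/22, 1) → index 4

2 2 3 4 4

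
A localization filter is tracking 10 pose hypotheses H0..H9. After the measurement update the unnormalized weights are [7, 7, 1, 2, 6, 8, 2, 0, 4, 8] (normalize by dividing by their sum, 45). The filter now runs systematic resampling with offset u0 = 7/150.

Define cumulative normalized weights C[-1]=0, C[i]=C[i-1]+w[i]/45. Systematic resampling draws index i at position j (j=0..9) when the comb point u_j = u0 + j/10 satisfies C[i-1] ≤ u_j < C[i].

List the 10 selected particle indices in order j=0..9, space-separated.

C = [7/45, 14/45, 1/3, 17/45, 23/45, 31/45, 11/15, 11/15, 37/45, 1]
j=0: u_0=7/150 ∈ [0, 7/45) → index 0
j=1: u_1=11/75 ∈ [0, 7/45) → index 0
j=2: u_2=37/150 ∈ [7/45, 14/45) → index 1
j=3: u_3=26/75 ∈ [1/3, 17/45) → index 3
j=4: u_4=67/150 ∈ [17/45, 23/45) → index 4
j=5: u_5=41/75 ∈ [23/45, 31/45) → index 5
j=6: u_6=97/150 ∈ [23/45, 31/45) → index 5
j=7: u_7=56/75 ∈ [11/15, 37/45) → index 8
j=8: u_8=127/150 ∈ [37/45, 1) → index 9
j=9: u_9=71/75 ∈ [37/45, 1) → index 9

0 0 1 3 4 5 5 8 9 9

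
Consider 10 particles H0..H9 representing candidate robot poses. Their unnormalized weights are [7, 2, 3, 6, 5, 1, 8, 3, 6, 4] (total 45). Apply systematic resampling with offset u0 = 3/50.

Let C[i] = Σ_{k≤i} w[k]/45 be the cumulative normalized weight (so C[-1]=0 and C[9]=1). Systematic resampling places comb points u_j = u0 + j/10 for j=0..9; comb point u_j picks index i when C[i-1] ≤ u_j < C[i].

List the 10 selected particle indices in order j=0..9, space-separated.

C = [7/45, 1/5, 4/15, 2/5, 23/45, 8/15, 32/45, 7/9, 41/45, 1]
j=0: u_0=3/50 ∈ [0, 7/45) → index 0
j=1: u_1=4/25 ∈ [7/45, 1/5) → index 1
j=2: u_2=13/50 ∈ [1/5, 4/15) → index 2
j=3: u_3=9/25 ∈ [4/15, 2/5) → index 3
j=4: u_4=23/50 ∈ [2/5, 23/45) → index 4
j=5: u_5=14/25 ∈ [8/15, 32/45) → index 6
j=6: u_6=33/50 ∈ [8/15, 32/45) → index 6
j=7: u_7=19/25 ∈ [32/45, 7/9) → index 7
j=8: u_8=43/50 ∈ [7/9, 41/45) → index 8
j=9: u_9=24/25 ∈ [41/45, 1) → index 9

0 1 2 3 4 6 6 7 8 9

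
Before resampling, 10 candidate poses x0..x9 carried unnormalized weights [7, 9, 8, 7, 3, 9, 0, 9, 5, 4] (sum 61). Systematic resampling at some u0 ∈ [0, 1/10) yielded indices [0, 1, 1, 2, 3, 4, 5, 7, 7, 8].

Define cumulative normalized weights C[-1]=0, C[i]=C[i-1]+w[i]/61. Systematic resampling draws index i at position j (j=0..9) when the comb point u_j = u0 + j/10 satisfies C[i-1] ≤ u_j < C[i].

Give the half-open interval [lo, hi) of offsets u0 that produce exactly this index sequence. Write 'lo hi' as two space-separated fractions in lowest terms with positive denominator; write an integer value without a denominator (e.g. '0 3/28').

9/610 21/610

C = [7/61, 16/61, 24/61, 31/61, 34/61, 43/61, 43/61, 52/61, 57/61, 1]
j=0 picked index 0: u0 ∈ [0, 7/61)
j=1 picked index 1: u0 ∈ [9/610, 99/610)
j=2 picked index 1: u0 ∈ [-26/305, 19/305)
j=3 picked index 2: u0 ∈ [-23/610, 57/610)
j=4 picked index 3: u0 ∈ [-2/305, 33/305)
j=5 picked index 4: u0 ∈ [1/122, 7/122)
j=6 picked index 5: u0 ∈ [-13/305, 32/305)
j=7 picked index 7: u0 ∈ [3/610, 93/610)
j=8 picked index 7: u0 ∈ [-29/305, 16/305)
j=9 picked index 8: u0 ∈ [-29/610, 21/610)
intersection: [9/610, 21/610)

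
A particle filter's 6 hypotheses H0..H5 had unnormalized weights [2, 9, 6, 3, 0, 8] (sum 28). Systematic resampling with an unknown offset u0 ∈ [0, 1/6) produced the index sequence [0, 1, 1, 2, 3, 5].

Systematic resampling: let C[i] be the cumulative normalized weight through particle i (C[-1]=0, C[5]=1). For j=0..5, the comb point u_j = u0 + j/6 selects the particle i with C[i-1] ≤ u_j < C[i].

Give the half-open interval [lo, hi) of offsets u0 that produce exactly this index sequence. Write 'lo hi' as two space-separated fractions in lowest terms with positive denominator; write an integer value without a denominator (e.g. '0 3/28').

0 1/21

C = [1/14, 11/28, 17/28, 5/7, 5/7, 1]
j=0 picked index 0: u0 ∈ [0, 1/14)
j=1 picked index 1: u0 ∈ [-2/21, 19/84)
j=2 picked index 1: u0 ∈ [-11/42, 5/84)
j=3 picked index 2: u0 ∈ [-3/28, 3/28)
j=4 picked index 3: u0 ∈ [-5/84, 1/21)
j=5 picked index 5: u0 ∈ [-5/42, 1/6)
intersection: [0, 1/21)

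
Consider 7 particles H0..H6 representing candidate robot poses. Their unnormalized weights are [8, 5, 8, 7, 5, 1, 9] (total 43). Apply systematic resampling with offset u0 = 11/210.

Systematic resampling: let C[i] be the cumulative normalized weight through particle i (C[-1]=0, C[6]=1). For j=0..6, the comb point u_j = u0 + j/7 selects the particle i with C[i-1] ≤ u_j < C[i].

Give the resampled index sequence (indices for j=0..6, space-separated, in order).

C = [8/43, 13/43, 21/43, 28/43, 33/43, 34/43, 1]
j=0: u_0=11/210 ∈ [0, 8/43) → index 0
j=1: u_1=41/210 ∈ [8/43, 13/43) → index 1
j=2: u_2=71/210 ∈ [13/43, 21/43) → index 2
j=3: u_3=101/210 ∈ [13/43, 21/43) → index 2
j=4: u_4=131/210 ∈ [21/43, 28/43) → index 3
j=5: u_5=23/30 ∈ [28/43, 33/43) → index 4
j=6: u_6=191/210 ∈ [34/43, 1) → index 6

0 1 2 2 3 4 6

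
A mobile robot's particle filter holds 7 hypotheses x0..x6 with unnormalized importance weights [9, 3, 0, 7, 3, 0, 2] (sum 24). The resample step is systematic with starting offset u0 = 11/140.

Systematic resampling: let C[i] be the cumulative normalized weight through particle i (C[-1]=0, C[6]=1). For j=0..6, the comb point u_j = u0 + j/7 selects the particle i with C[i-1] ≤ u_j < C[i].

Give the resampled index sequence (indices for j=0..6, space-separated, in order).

C = [3/8, 1/2, 1/2, 19/24, 11/12, 11/12, 1]
j=0: u_0=11/140 ∈ [0, 3/8) → index 0
j=1: u_1=31/140 ∈ [0, 3/8) → index 0
j=2: u_2=51/140 ∈ [0, 3/8) → index 0
j=3: u_3=71/140 ∈ [1/2, 19/24) → index 3
j=4: u_4=13/20 ∈ [1/2, 19/24) → index 3
j=5: u_5=111/140 ∈ [19/24, 11/12) → index 4
j=6: u_6=131/140 ∈ [11/12, 1) → index 6

0 0 0 3 3 4 6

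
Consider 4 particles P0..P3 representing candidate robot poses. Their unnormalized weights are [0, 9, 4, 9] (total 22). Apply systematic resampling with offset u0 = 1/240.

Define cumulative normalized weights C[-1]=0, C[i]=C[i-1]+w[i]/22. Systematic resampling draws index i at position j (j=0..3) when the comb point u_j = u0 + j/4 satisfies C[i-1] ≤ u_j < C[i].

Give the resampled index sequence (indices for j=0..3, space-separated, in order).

1 1 2 3

C = [0, 9/22, 13/22, 1]
j=0: u_0=1/240 ∈ [0, 9/22) → index 1
j=1: u_1=61/240 ∈ [0, 9/22) → index 1
j=2: u_2=121/240 ∈ [9/22, 13/22) → index 2
j=3: u_3=181/240 ∈ [13/22, 1) → index 3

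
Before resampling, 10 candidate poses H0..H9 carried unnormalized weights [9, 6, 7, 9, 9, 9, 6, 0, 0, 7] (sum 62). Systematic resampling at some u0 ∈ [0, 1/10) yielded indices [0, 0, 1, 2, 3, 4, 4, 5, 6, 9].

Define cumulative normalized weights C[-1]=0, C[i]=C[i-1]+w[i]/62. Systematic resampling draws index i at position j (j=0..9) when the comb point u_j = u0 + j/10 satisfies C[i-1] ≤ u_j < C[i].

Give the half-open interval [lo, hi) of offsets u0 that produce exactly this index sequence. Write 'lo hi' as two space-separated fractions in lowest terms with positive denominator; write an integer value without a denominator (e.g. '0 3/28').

C = [9/62, 15/62, 11/31, 1/2, 20/31, 49/62, 55/62, 55/62, 55/62, 1]
j=0 picked index 0: u0 ∈ [0, 9/62)
j=1 picked index 0: u0 ∈ [-1/10, 7/155)
j=2 picked index 1: u0 ∈ [-17/310, 13/310)
j=3 picked index 2: u0 ∈ [-9/155, 17/310)
j=4 picked index 3: u0 ∈ [-7/155, 1/10)
j=5 picked index 4: u0 ∈ [0, 9/62)
j=6 picked index 4: u0 ∈ [-1/10, 7/155)
j=7 picked index 5: u0 ∈ [-17/310, 14/155)
j=8 picked index 6: u0 ∈ [-3/310, 27/310)
j=9 picked index 9: u0 ∈ [-2/155, 1/10)
intersection: [0, 13/310)

0 13/310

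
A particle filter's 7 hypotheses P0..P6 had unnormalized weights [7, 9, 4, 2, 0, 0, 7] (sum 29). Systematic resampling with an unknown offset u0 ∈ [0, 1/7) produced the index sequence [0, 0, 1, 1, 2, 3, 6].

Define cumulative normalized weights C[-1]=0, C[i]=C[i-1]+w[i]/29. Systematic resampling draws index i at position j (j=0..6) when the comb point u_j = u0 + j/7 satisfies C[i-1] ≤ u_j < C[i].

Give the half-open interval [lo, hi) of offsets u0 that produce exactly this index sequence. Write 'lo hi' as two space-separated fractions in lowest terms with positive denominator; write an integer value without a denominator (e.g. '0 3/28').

C = [7/29, 16/29, 20/29, 22/29, 22/29, 22/29, 1]
j=0 picked index 0: u0 ∈ [0, 7/29)
j=1 picked index 0: u0 ∈ [-1/7, 20/203)
j=2 picked index 1: u0 ∈ [-9/203, 54/203)
j=3 picked index 1: u0 ∈ [-38/203, 25/203)
j=4 picked index 2: u0 ∈ [-4/203, 24/203)
j=5 picked index 3: u0 ∈ [-5/203, 9/203)
j=6 picked index 6: u0 ∈ [-20/203, 1/7)
intersection: [0, 9/203)

0 9/203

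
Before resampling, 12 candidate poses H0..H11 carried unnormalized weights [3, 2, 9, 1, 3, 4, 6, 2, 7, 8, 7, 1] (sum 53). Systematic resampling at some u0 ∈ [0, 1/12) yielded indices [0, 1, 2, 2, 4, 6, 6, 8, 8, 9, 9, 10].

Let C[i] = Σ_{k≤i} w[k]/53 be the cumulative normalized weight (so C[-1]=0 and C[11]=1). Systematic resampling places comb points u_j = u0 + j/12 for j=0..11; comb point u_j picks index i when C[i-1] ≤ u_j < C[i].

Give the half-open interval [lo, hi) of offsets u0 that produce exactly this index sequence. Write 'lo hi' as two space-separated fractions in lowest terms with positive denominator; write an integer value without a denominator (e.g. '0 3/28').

C = [3/53, 5/53, 14/53, 15/53, 18/53, 22/53, 28/53, 30/53, 37/53, 45/53, 52/53, 1]
j=0 picked index 0: u0 ∈ [0, 3/53)
j=1 picked index 1: u0 ∈ [-17/636, 7/636)
j=2 picked index 2: u0 ∈ [-23/318, 31/318)
j=3 picked index 2: u0 ∈ [-33/212, 3/212)
j=4 picked index 4: u0 ∈ [-8/159, 1/159)
j=5 picked index 6: u0 ∈ [-1/636, 71/636)
j=6 picked index 6: u0 ∈ [-9/106, 3/106)
j=7 picked index 8: u0 ∈ [-11/636, 73/636)
j=8 picked index 8: u0 ∈ [-16/159, 5/159)
j=9 picked index 9: u0 ∈ [-11/212, 21/212)
j=10 picked index 9: u0 ∈ [-43/318, 5/318)
j=11 picked index 10: u0 ∈ [-43/636, 41/636)
intersection: [0, 1/159)

0 1/159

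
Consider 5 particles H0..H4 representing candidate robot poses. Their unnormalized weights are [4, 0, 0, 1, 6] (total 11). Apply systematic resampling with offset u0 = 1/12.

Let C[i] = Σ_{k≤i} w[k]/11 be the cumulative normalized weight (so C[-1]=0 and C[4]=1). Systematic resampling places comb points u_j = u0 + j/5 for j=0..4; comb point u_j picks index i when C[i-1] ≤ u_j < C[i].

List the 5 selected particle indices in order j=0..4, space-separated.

0 0 4 4 4

C = [4/11, 4/11, 4/11, 5/11, 1]
j=0: u_0=1/12 ∈ [0, 4/11) → index 0
j=1: u_1=17/60 ∈ [0, 4/11) → index 0
j=2: u_2=29/60 ∈ [5/11, 1) → index 4
j=3: u_3=41/60 ∈ [5/11, 1) → index 4
j=4: u_4=53/60 ∈ [5/11, 1) → index 4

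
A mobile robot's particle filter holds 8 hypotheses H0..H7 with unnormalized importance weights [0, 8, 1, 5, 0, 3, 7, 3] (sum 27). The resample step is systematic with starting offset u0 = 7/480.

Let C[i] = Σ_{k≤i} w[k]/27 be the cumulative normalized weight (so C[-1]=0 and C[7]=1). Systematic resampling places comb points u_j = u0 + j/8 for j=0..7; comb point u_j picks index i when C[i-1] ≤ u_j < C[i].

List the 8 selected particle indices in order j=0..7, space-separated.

1 1 1 3 3 6 6 7

C = [0, 8/27, 1/3, 14/27, 14/27, 17/27, 8/9, 1]
j=0: u_0=7/480 ∈ [0, 8/27) → index 1
j=1: u_1=67/480 ∈ [0, 8/27) → index 1
j=2: u_2=127/480 ∈ [0, 8/27) → index 1
j=3: u_3=187/480 ∈ [1/3, 14/27) → index 3
j=4: u_4=247/480 ∈ [1/3, 14/27) → index 3
j=5: u_5=307/480 ∈ [17/27, 8/9) → index 6
j=6: u_6=367/480 ∈ [17/27, 8/9) → index 6
j=7: u_7=427/480 ∈ [8/9, 1) → index 7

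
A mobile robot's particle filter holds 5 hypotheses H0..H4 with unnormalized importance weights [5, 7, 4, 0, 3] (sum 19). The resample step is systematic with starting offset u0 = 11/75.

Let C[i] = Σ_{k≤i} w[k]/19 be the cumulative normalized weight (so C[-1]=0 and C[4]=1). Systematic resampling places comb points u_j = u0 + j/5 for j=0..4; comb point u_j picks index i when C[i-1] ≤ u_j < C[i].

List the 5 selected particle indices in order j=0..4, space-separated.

C = [5/19, 12/19, 16/19, 16/19, 1]
j=0: u_0=11/75 ∈ [0, 5/19) → index 0
j=1: u_1=26/75 ∈ [5/19, 12/19) → index 1
j=2: u_2=41/75 ∈ [5/19, 12/19) → index 1
j=3: u_3=56/75 ∈ [12/19, 16/19) → index 2
j=4: u_4=71/75 ∈ [16/19, 1) → index 4

0 1 1 2 4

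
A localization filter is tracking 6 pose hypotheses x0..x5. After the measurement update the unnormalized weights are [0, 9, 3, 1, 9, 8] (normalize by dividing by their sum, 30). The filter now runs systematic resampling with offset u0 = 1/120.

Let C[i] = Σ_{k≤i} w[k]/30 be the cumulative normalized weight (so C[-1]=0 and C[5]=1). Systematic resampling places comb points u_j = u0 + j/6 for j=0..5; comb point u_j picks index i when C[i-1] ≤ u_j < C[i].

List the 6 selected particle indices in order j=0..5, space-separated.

C = [0, 3/10, 2/5, 13/30, 11/15, 1]
j=0: u_0=1/120 ∈ [0, 3/10) → index 1
j=1: u_1=7/40 ∈ [0, 3/10) → index 1
j=2: u_2=41/120 ∈ [3/10, 2/5) → index 2
j=3: u_3=61/120 ∈ [13/30, 11/15) → index 4
j=4: u_4=27/40 ∈ [13/30, 11/15) → index 4
j=5: u_5=101/120 ∈ [11/15, 1) → index 5

1 1 2 4 4 5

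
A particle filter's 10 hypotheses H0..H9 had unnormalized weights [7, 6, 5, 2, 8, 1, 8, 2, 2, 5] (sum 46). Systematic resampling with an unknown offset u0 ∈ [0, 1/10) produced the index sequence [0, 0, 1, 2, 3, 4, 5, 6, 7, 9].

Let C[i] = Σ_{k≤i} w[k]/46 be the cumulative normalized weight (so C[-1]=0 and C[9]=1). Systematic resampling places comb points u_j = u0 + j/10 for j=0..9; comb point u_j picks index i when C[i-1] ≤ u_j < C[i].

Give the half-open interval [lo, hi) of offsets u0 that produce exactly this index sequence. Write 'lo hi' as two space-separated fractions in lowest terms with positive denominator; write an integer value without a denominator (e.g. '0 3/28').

1/115 7/230

C = [7/46, 13/46, 9/23, 10/23, 14/23, 29/46, 37/46, 39/46, 41/46, 1]
j=0 picked index 0: u0 ∈ [0, 7/46)
j=1 picked index 0: u0 ∈ [-1/10, 6/115)
j=2 picked index 1: u0 ∈ [-11/230, 19/230)
j=3 picked index 2: u0 ∈ [-2/115, 21/230)
j=4 picked index 3: u0 ∈ [-1/115, 4/115)
j=5 picked index 4: u0 ∈ [-3/46, 5/46)
j=6 picked index 5: u0 ∈ [1/115, 7/230)
j=7 picked index 6: u0 ∈ [-8/115, 12/115)
j=8 picked index 7: u0 ∈ [1/230, 11/230)
j=9 picked index 9: u0 ∈ [-1/115, 1/10)
intersection: [1/115, 7/230)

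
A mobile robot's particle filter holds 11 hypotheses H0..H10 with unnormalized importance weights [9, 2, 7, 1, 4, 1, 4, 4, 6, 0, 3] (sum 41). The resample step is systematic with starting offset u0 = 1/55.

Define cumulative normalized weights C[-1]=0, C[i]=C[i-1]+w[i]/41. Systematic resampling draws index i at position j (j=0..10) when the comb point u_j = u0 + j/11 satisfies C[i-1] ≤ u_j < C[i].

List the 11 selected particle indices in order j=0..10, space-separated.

0 0 0 2 2 4 5 6 7 8 10

C = [9/41, 11/41, 18/41, 19/41, 23/41, 24/41, 28/41, 32/41, 38/41, 38/41, 1]
j=0: u_0=1/55 ∈ [0, 9/41) → index 0
j=1: u_1=6/55 ∈ [0, 9/41) → index 0
j=2: u_2=1/5 ∈ [0, 9/41) → index 0
j=3: u_3=16/55 ∈ [11/41, 18/41) → index 2
j=4: u_4=21/55 ∈ [11/41, 18/41) → index 2
j=5: u_5=26/55 ∈ [19/41, 23/41) → index 4
j=6: u_6=31/55 ∈ [23/41, 24/41) → index 5
j=7: u_7=36/55 ∈ [24/41, 28/41) → index 6
j=8: u_8=41/55 ∈ [28/41, 32/41) → index 7
j=9: u_9=46/55 ∈ [32/41, 38/41) → index 8
j=10: u_10=51/55 ∈ [38/41, 1) → index 10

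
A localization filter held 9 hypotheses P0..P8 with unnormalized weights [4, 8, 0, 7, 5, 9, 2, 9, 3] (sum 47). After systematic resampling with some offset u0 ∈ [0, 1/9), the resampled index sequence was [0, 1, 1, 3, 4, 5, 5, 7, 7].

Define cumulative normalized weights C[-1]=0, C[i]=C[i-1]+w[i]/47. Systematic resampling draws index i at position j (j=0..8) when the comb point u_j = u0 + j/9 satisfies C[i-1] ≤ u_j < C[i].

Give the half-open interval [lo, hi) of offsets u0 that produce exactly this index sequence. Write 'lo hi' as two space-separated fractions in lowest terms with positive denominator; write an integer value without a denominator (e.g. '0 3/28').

C = [4/47, 12/47, 12/47, 19/47, 24/47, 33/47, 35/47, 44/47, 1]
j=0 picked index 0: u0 ∈ [0, 4/47)
j=1 picked index 1: u0 ∈ [-11/423, 61/423)
j=2 picked index 1: u0 ∈ [-58/423, 14/423)
j=3 picked index 3: u0 ∈ [-11/141, 10/141)
j=4 picked index 4: u0 ∈ [-17/423, 28/423)
j=5 picked index 5: u0 ∈ [-19/423, 62/423)
j=6 picked index 5: u0 ∈ [-22/141, 5/141)
j=7 picked index 7: u0 ∈ [-14/423, 67/423)
j=8 picked index 7: u0 ∈ [-61/423, 20/423)
intersection: [0, 14/423)

0 14/423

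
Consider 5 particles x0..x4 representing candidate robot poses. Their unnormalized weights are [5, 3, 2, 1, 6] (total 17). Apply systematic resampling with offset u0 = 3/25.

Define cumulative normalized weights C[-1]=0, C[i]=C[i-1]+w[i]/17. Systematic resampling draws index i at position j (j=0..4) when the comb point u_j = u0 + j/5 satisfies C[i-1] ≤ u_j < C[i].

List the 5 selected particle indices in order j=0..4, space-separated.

0 1 2 4 4

C = [5/17, 8/17, 10/17, 11/17, 1]
j=0: u_0=3/25 ∈ [0, 5/17) → index 0
j=1: u_1=8/25 ∈ [5/17, 8/17) → index 1
j=2: u_2=13/25 ∈ [8/17, 10/17) → index 2
j=3: u_3=18/25 ∈ [11/17, 1) → index 4
j=4: u_4=23/25 ∈ [11/17, 1) → index 4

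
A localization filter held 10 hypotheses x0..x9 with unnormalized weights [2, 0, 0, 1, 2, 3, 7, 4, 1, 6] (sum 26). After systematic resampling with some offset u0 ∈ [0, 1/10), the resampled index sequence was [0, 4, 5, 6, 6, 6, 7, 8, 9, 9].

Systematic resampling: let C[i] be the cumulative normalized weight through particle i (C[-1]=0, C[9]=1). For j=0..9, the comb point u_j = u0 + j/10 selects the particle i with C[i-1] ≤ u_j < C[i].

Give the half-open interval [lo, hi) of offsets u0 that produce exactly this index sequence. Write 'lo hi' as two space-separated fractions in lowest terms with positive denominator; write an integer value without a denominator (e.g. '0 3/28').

2/65 9/130

C = [1/13, 1/13, 1/13, 3/26, 5/26, 4/13, 15/26, 19/26, 10/13, 1]
j=0 picked index 0: u0 ∈ [0, 1/13)
j=1 picked index 4: u0 ∈ [1/65, 6/65)
j=2 picked index 5: u0 ∈ [-1/130, 7/65)
j=3 picked index 6: u0 ∈ [1/130, 18/65)
j=4 picked index 6: u0 ∈ [-6/65, 23/130)
j=5 picked index 6: u0 ∈ [-5/26, 1/13)
j=6 picked index 7: u0 ∈ [-3/130, 17/130)
j=7 picked index 8: u0 ∈ [2/65, 9/130)
j=8 picked index 9: u0 ∈ [-2/65, 1/5)
j=9 picked index 9: u0 ∈ [-17/130, 1/10)
intersection: [2/65, 9/130)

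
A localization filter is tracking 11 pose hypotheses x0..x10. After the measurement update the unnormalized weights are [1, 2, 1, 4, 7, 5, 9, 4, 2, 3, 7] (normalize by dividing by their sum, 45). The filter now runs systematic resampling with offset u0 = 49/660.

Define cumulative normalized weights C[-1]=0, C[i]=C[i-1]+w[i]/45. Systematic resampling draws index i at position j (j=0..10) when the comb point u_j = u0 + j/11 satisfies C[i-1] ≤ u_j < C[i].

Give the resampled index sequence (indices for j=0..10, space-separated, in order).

2 3 4 5 5 6 6 7 9 10 10

C = [1/45, 1/15, 4/45, 8/45, 1/3, 4/9, 29/45, 11/15, 7/9, 38/45, 1]
j=0: u_0=49/660 ∈ [1/15, 4/45) → index 2
j=1: u_1=109/660 ∈ [4/45, 8/45) → index 3
j=2: u_2=169/660 ∈ [8/45, 1/3) → index 4
j=3: u_3=229/660 ∈ [1/3, 4/9) → index 5
j=4: u_4=289/660 ∈ [1/3, 4/9) → index 5
j=5: u_5=349/660 ∈ [4/9, 29/45) → index 6
j=6: u_6=409/660 ∈ [4/9, 29/45) → index 6
j=7: u_7=469/660 ∈ [29/45, 11/15) → index 7
j=8: u_8=529/660 ∈ [7/9, 38/45) → index 9
j=9: u_9=589/660 ∈ [38/45, 1) → index 10
j=10: u_10=59/60 ∈ [38/45, 1) → index 10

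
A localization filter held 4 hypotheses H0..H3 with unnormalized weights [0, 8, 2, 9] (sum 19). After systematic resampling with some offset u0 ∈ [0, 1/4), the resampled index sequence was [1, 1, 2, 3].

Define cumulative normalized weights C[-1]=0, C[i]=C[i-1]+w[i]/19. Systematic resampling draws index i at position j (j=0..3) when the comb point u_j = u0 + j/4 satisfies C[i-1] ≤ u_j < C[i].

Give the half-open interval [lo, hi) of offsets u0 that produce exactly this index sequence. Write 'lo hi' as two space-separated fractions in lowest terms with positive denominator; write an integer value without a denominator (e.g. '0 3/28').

0 1/38

C = [0, 8/19, 10/19, 1]
j=0 picked index 1: u0 ∈ [0, 8/19)
j=1 picked index 1: u0 ∈ [-1/4, 13/76)
j=2 picked index 2: u0 ∈ [-3/38, 1/38)
j=3 picked index 3: u0 ∈ [-17/76, 1/4)
intersection: [0, 1/38)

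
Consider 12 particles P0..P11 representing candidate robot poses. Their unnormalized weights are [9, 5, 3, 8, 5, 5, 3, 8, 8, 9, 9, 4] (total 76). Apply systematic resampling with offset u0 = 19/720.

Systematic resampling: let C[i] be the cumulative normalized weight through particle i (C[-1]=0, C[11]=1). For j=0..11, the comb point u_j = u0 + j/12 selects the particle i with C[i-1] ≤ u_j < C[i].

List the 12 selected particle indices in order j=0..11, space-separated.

0 0 2 3 4 5 7 8 8 9 10 10

C = [9/76, 7/38, 17/76, 25/76, 15/38, 35/76, 1/2, 23/38, 27/38, 63/76, 18/19, 1]
j=0: u_0=19/720 ∈ [0, 9/76) → index 0
j=1: u_1=79/720 ∈ [0, 9/76) → index 0
j=2: u_2=139/720 ∈ [7/38, 17/76) → index 2
j=3: u_3=199/720 ∈ [17/76, 25/76) → index 3
j=4: u_4=259/720 ∈ [25/76, 15/38) → index 4
j=5: u_5=319/720 ∈ [15/38, 35/76) → index 5
j=6: u_6=379/720 ∈ [1/2, 23/38) → index 7
j=7: u_7=439/720 ∈ [23/38, 27/38) → index 8
j=8: u_8=499/720 ∈ [23/38, 27/38) → index 8
j=9: u_9=559/720 ∈ [27/38, 63/76) → index 9
j=10: u_10=619/720 ∈ [63/76, 18/19) → index 10
j=11: u_11=679/720 ∈ [63/76, 18/19) → index 10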